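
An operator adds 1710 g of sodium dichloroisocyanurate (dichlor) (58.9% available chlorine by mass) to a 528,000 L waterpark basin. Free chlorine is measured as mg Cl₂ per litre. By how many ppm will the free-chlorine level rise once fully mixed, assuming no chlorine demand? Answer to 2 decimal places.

Available chlorine delivered: 1710 g × 0.589 = 1007 g as Cl₂.
Concentration rise: 1007 g / 528,000 L = 1.908 mg/L = 1.91 ppm.

1.91 ppm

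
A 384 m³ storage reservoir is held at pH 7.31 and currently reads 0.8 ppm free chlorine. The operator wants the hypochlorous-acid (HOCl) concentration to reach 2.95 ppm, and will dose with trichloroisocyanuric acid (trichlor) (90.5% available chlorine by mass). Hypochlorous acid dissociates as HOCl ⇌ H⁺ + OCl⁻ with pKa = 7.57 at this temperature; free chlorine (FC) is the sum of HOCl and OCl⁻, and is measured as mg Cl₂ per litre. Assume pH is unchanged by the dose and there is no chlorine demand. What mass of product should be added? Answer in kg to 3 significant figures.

1.60 kg

Volume: 384 m³ = 384,000 L.
[OCl⁻]/[HOCl] = 10^(pH − pKa) = 10^(7.31 − 7.57) = 0.5495; fraction as HOCl = 1/(1 + 0.5495) = 0.6454.
Free chlorine required for 2.95 ppm HOCl: 2.95 / 0.6454 = 4.571 ppm.
FC to add: 4.571 − 0.8 = 3.771 mg/L as Cl₂.
Cl₂ equivalent: 3.771 mg/L × 384,000 L = 1448 g.
Product at 90.5% available Cl: 1448 / 0.905 = 1600 g.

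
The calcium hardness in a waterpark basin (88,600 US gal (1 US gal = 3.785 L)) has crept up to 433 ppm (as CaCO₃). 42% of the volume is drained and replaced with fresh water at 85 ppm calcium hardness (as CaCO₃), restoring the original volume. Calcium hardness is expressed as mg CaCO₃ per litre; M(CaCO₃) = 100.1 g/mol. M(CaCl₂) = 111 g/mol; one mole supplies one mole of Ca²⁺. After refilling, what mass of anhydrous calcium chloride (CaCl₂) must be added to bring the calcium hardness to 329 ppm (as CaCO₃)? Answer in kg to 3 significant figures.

Volume: 88,600 US gal × 3.785 L/gal = 335,351 L.
After draining 42% and refilling: 433 × 0.58 + 85 × 0.42 = 286.84 ppm.
Deficit to target: 329 − 286.84 = 42.16 mg/L.
As CaCO₃: 42.16 mg/L × 335,351 L = 14,140 g; ÷ 100.1 = 141.2 mol Ca²⁺.
Mass: 141.2 × 111 = 15,680 g.

15.7 kg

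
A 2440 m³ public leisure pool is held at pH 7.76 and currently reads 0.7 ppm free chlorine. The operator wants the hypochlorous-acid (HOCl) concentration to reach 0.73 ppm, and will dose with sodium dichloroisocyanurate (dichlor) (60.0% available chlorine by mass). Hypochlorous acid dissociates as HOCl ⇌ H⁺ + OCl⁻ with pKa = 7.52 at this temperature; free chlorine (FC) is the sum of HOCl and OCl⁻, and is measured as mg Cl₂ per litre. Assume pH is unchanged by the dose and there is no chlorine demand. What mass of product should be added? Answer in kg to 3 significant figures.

5.28 kg

Volume: 2440 m³ = 2,440,000 L.
[OCl⁻]/[HOCl] = 10^(pH − pKa) = 10^(7.76 − 7.52) = 1.738; fraction as HOCl = 1/(1 + 1.738) = 0.3653.
Free chlorine required for 0.73 ppm HOCl: 0.73 / 0.3653 = 1.999 ppm.
FC to add: 1.999 − 0.7 = 1.299 mg/L as Cl₂.
Cl₂ equivalent: 1.299 mg/L × 2,440,000 L = 3169 g.
Product at 60.0% available Cl: 3169 / 0.6 = 5281 g.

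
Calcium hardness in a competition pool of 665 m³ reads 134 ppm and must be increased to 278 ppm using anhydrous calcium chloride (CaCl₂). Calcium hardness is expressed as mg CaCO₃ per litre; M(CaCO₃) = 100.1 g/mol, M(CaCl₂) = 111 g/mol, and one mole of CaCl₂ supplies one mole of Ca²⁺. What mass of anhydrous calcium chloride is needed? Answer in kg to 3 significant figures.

Volume: 665 m³ = 665,000 L.
Hardness to add: (278 − 134) = 144 mg/L as CaCO₃ × 665,000 L = 95,760 g as CaCO₃.
Moles of Ca²⁺ (1 mol Ca²⁺ ≡ 1 mol CaCO₃): 95,760 / 100.1 g/mol = 956.6 mol.
Mass of CaCl₂: 956.6 × 111 = 106,200 g.

106 kg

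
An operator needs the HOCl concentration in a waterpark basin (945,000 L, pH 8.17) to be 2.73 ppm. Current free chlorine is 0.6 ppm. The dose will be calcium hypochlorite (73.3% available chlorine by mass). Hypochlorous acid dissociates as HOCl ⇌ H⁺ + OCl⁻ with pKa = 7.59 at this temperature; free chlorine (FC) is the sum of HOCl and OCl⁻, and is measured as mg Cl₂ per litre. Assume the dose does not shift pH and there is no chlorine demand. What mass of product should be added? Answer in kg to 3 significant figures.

16.1 kg

[OCl⁻]/[HOCl] = 10^(pH − pKa) = 10^(8.17 − 7.59) = 3.802; fraction as HOCl = 1/(1 + 3.802) = 0.2083.
Free chlorine required for 2.73 ppm HOCl: 2.73 / 0.2083 = 13.11 ppm.
FC to add: 13.11 − 0.6 = 12.51 mg/L as Cl₂.
Cl₂ equivalent: 12.51 mg/L × 945,000 L = 11,820 g.
Product at 73.3% available Cl: 11,820 / 0.733 = 16,130 g.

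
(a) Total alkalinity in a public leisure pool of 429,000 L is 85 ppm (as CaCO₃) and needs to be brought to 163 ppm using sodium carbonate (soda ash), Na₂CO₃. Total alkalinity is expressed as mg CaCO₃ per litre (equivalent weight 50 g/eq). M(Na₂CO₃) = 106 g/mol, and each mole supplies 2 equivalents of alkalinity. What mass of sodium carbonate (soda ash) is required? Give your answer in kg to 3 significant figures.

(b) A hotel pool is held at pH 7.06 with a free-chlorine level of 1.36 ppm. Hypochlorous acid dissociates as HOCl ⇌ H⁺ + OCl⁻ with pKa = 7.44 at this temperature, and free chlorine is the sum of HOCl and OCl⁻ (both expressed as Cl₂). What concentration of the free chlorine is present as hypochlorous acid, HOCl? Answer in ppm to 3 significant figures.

(a) 35.5 kg; (b) 0.960 ppm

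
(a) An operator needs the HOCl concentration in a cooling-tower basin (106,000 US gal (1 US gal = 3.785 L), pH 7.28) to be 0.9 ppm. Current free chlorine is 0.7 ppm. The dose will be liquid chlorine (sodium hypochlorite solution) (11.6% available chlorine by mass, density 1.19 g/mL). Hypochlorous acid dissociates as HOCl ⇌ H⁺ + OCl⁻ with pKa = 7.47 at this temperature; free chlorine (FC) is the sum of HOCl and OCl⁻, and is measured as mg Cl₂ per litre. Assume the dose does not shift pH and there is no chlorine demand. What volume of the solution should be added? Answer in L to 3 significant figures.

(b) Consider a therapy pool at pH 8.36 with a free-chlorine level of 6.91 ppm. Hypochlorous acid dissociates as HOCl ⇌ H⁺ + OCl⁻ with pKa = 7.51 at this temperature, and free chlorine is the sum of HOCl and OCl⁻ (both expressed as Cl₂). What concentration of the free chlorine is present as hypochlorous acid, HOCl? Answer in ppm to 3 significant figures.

(a) 2.27 L; (b) 0.855 ppm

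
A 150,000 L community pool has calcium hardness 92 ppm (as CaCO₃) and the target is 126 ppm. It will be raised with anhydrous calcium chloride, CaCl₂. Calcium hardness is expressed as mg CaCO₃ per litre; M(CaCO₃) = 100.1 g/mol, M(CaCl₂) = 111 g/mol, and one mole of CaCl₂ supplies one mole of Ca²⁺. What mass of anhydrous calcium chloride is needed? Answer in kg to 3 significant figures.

Hardness to add: (126 − 92) = 34 mg/L as CaCO₃ × 150,000 L = 5100 g as CaCO₃.
Moles of Ca²⁺ (1 mol Ca²⁺ ≡ 1 mol CaCO₃): 5100 / 100.1 g/mol = 50.95 mol.
Mass of CaCl₂: 50.95 × 111 = 5655 g.

5.66 kg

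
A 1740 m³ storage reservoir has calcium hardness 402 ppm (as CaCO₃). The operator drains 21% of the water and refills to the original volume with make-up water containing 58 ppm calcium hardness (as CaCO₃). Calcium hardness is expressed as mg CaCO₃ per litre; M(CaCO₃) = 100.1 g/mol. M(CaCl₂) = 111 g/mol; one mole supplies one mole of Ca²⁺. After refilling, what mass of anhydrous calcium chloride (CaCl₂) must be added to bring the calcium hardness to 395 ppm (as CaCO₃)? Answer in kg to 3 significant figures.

126 kg

Volume: 1740 m³ = 1,740,000 L.
After draining 21% and refilling: 402 × 0.79 + 58 × 0.21 = 329.76 ppm.
Deficit to target: 395 − 329.76 = 65.24 mg/L.
As CaCO₃: 65.24 mg/L × 1,740,000 L = 113,500 g; ÷ 100.1 = 1134 mol Ca²⁺.
Mass: 1134 × 111 = 125,900 g.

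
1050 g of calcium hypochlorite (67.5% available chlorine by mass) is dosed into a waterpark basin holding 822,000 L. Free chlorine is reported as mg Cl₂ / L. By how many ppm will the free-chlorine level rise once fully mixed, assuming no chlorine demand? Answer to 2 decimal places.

0.86 ppm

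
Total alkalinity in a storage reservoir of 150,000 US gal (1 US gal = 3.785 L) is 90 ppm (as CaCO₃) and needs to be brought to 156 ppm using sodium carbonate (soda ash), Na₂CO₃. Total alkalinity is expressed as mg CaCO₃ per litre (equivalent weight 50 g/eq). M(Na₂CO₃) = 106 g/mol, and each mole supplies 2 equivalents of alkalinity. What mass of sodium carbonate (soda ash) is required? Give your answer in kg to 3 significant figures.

Volume: 150,000 US gal × 3.785 L/gal = 567,750 L.
Alkalinity to add: (156 − 90) = 66 mg/L as CaCO₃ × 567,750 L = 37,470 g as CaCO₃.
Equivalents: 37,470 g ÷ 50 g/eq = 749.4 eq.
Each mole of Na₂CO₃ supplies 2 eq, so 749.4 / 2 = 374.7 mol.
Mass: 374.7 mol × 106 g/mol = 39,720 g.

39.7 kg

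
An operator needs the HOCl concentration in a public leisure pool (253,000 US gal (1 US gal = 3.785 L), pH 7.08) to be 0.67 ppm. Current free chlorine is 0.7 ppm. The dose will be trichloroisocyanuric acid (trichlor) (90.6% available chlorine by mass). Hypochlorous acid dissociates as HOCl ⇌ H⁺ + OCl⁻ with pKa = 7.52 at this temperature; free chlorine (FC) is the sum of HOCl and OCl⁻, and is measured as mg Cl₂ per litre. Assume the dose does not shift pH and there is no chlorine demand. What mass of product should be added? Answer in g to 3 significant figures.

Volume: 253,000 US gal × 3.785 L/gal = 957,605 L.
[OCl⁻]/[HOCl] = 10^(pH − pKa) = 10^(7.08 − 7.52) = 0.3631; fraction as HOCl = 1/(1 + 0.3631) = 0.7336.
Free chlorine required for 0.67 ppm HOCl: 0.67 / 0.7336 = 0.9133 ppm.
FC to add: 0.9133 − 0.7 = 0.2133 mg/L as Cl₂.
Cl₂ equivalent: 0.2133 mg/L × 957,605 L = 204.2 g.
Product at 90.6% available Cl: 204.2 / 0.906 = 225.4 g.

225 g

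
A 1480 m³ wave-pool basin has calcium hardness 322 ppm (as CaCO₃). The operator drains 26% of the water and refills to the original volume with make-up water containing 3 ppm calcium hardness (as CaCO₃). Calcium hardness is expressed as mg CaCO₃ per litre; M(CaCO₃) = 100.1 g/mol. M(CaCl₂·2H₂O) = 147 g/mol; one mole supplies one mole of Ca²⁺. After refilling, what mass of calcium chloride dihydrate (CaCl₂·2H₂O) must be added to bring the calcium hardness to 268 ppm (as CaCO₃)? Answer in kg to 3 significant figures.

Volume: 1480 m³ = 1,480,000 L.
After draining 26% and refilling: 322 × 0.74 + 3 × 0.26 = 239.06 ppm.
Deficit to target: 268 − 239.06 = 28.94 mg/L.
As CaCO₃: 28.94 mg/L × 1,480,000 L = 42,830 g; ÷ 100.1 = 427.9 mol Ca²⁺.
Mass: 427.9 × 147 = 62,900 g.

62.9 kg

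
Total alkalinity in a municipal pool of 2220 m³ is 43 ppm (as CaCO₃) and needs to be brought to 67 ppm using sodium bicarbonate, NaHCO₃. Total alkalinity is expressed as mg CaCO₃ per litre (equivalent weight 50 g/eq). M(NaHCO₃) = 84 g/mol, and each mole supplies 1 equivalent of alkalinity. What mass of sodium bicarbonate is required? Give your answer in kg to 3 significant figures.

89.5 kg

Volume: 2220 m³ = 2,220,000 L.
Alkalinity to add: (67 − 43) = 24 mg/L as CaCO₃ × 2,220,000 L = 53,280 g as CaCO₃.
Equivalents: 53,280 g ÷ 50 g/eq = 1066 eq.
NaHCO₃ supplies 1 eq per mole → 1066 mol.
Mass: 1066 mol × 84 g/mol = 89,510 g.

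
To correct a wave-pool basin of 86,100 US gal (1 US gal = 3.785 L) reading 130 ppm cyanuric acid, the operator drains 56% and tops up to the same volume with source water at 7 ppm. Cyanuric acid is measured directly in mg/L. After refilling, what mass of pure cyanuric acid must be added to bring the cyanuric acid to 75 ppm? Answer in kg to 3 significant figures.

Volume: 86,100 US gal × 3.785 L/gal = 325,888 L.
After draining 56% and refilling: 130 × 0.44 + 7 × 0.56 = 61.12 ppm.
Deficit to target: 75 − 61.12 = 13.88 mg/L.
Mass: 13.88 mg/L × 325,888 L = 4523 g cyanuric acid.

4.52 kg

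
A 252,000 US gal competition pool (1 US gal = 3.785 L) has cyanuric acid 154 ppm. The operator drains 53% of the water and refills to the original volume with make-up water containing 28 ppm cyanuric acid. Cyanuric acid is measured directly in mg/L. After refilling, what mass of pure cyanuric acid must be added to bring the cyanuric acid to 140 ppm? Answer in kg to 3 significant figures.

Volume: 252,000 US gal × 3.785 L/gal = 953,820 L.
After draining 53% and refilling: 154 × 0.47 + 28 × 0.53 = 87.22 ppm.
Deficit to target: 140 − 87.22 = 52.78 mg/L.
Mass: 52.78 mg/L × 953,820 L = 50,340 g cyanuric acid.

50.3 kg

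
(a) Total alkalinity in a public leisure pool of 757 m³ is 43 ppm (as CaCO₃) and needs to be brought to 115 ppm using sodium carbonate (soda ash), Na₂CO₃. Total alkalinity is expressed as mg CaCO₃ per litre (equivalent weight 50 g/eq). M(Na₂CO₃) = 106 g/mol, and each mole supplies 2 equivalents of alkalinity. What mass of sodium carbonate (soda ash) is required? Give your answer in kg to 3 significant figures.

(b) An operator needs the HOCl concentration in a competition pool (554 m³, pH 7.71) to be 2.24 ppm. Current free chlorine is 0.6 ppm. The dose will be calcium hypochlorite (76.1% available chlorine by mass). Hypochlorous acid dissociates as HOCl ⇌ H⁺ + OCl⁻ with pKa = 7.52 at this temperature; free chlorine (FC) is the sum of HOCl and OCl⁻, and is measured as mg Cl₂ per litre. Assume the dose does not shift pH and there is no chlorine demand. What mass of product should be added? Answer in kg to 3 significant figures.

(a) Volume: 757 m³ = 757,000 L.
(a) Alkalinity to add: (115 − 43) = 72 mg/L as CaCO₃ × 757,000 L = 54,500 g as CaCO₃.
(a) Equivalents: 54,500 g ÷ 50 g/eq = 1090 eq.
(a) Each mole of Na₂CO₃ supplies 2 eq, so 1090 / 2 = 545 mol.
(a) Mass: 545 mol × 106 g/mol = 57,770 g.

(b) Volume: 554 m³ = 554,000 L.
(b) [OCl⁻]/[HOCl] = 10^(pH − pKa) = 10^(7.71 − 7.52) = 1.549; fraction as HOCl = 1/(1 + 1.549) = 0.3923.
(b) Free chlorine required for 2.24 ppm HOCl: 2.24 / 0.3923 = 5.709 ppm.
(b) FC to add: 5.709 − 0.6 = 5.109 mg/L as Cl₂.
(b) Cl₂ equivalent: 5.109 mg/L × 554,000 L = 2831 g.
(b) Product at 76.1% available Cl: 2831 / 0.761 = 3720 g.

(a) 57.8 kg; (b) 3.72 kg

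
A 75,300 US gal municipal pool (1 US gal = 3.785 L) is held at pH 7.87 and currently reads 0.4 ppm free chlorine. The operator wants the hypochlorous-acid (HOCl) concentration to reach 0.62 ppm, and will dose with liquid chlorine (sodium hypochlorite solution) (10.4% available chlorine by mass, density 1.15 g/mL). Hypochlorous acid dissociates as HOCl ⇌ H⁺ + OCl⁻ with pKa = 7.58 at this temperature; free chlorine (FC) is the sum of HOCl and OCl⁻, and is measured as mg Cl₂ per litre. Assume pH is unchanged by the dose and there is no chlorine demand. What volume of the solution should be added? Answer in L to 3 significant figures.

Volume: 75,300 US gal × 3.785 L/gal = 285,010 L.
[OCl⁻]/[HOCl] = 10^(pH − pKa) = 10^(7.87 − 7.58) = 1.95; fraction as HOCl = 1/(1 + 1.95) = 0.339.
Free chlorine required for 0.62 ppm HOCl: 0.62 / 0.339 = 1.829 ppm.
FC to add: 1.829 − 0.4 = 1.429 mg/L as Cl₂.
Cl₂ equivalent: 1.429 mg/L × 285,010 L = 407.3 g.
Product at 10.4% available Cl: 407.3 / 0.104 = 3916 g.
Volume: 3916 g ÷ 1.15 g/mL = 3405 mL.

3.41 L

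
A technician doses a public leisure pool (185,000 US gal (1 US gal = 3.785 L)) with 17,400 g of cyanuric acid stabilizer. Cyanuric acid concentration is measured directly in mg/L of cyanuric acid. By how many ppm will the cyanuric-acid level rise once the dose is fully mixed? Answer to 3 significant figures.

24.8 ppm

Volume: 185,000 US gal × 3.785 L/gal = 700,225 L.
Rise: 17,400 g / 700,225 L × 1000 = 24.85 mg/L.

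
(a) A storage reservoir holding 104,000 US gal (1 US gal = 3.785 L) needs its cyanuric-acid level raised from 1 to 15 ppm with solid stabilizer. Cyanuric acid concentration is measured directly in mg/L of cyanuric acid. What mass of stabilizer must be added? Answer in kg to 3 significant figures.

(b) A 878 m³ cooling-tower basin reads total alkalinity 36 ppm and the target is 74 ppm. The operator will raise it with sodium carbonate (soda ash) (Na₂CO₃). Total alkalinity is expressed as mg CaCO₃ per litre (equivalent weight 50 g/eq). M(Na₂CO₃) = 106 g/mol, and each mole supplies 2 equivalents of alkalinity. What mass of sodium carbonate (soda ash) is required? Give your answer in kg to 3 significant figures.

(a) Volume: 104,000 US gal × 3.785 L/gal = 393,640 L.
(a) CYA to add: (15 − 1) = 14 mg/L × 393,640 L = 5511 g cyanuric acid.

(b) Volume: 878 m³ = 878,000 L.
(b) Alkalinity to add: (74 − 36) = 38 mg/L as CaCO₃ × 878,000 L = 33,360 g as CaCO₃.
(b) Equivalents: 33,360 g ÷ 50 g/eq = 667.3 eq.
(b) Each mole of Na₂CO₃ supplies 2 eq, so 667.3 / 2 = 333.6 mol.
(b) Mass: 333.6 mol × 106 g/mol = 35,370 g.

(a) 5.51 kg; (b) 35.4 kg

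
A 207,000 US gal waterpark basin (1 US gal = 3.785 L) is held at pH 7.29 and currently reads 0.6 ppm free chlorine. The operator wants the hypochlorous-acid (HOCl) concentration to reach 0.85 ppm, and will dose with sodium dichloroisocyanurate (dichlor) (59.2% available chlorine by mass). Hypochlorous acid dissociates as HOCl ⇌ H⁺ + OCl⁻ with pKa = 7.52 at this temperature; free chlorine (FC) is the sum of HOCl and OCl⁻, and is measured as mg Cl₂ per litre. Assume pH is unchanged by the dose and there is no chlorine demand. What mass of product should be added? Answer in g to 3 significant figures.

Volume: 207,000 US gal × 3.785 L/gal = 783,495 L.
[OCl⁻]/[HOCl] = 10^(pH − pKa) = 10^(7.29 − 7.52) = 0.5888; fraction as HOCl = 1/(1 + 0.5888) = 0.6294.
Free chlorine required for 0.85 ppm HOCl: 0.85 / 0.6294 = 1.351 ppm.
FC to add: 1.351 − 0.6 = 0.7505 mg/L as Cl₂.
Cl₂ equivalent: 0.7505 mg/L × 783,495 L = 588 g.
Product at 59.2% available Cl: 588 / 0.592 = 993.3 g.

993 g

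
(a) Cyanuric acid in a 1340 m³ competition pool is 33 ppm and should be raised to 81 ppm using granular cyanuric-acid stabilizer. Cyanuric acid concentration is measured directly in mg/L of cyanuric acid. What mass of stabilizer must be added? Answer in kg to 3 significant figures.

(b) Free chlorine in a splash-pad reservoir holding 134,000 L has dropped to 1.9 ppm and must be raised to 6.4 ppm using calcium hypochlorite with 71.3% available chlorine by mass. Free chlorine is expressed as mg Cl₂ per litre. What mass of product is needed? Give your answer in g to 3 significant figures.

(a) 64.3 kg; (b) 846 g

(a) Volume: 1340 m³ = 1,340,000 L.
(a) CYA to add: (81 − 33) = 48 mg/L × 1,340,000 L = 64,320 g cyanuric acid.

(b) Chlorine deficit: 6.4 − 1.9 = 4.5 ppm = 4.5 mg/L as Cl₂.
(b) Cl₂ equivalent needed: 4.5 mg/L × 134,000 L = 603,000 mg = 603 g.
(b) Product at 71.3% available chlorine: 603 / 0.713 = 845.7 g.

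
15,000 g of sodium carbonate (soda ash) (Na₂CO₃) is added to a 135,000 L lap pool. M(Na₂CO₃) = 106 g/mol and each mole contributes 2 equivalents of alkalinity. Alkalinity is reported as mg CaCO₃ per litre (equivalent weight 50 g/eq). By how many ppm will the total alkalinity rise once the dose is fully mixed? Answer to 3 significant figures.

105 ppm

Moles of Na₂CO₃: 15,000 g ÷ 106 g/mol = 141.5 mol → 283 eq of alkalinity.
As CaCO₃: 283 eq × 50 g/eq = 14,150 g.
Rise: 14,150 g / 135,000 L × 1000 = 104.8 mg/L.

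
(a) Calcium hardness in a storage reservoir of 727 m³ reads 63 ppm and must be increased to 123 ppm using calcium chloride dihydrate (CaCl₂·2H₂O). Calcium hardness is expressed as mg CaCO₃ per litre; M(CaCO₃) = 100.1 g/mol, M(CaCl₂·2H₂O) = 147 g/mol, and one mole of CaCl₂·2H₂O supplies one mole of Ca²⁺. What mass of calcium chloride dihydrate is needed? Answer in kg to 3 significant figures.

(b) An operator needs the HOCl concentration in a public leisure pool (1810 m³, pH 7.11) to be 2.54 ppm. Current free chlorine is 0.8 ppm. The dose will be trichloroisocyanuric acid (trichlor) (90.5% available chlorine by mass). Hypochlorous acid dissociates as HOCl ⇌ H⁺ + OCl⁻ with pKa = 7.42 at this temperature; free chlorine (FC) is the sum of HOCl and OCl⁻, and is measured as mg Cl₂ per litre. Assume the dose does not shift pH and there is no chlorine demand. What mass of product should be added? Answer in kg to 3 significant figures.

(a) Volume: 727 m³ = 727,000 L.
(a) Hardness to add: (123 − 63) = 60 mg/L as CaCO₃ × 727,000 L = 43,620 g as CaCO₃.
(a) Moles of Ca²⁺ (1 mol Ca²⁺ ≡ 1 mol CaCO₃): 43,620 / 100.1 g/mol = 435.8 mol.
(a) Mass of CaCl₂·2H₂O: 435.8 × 147 = 64,060 g.

(b) Volume: 1810 m³ = 1,810,000 L.
(b) [OCl⁻]/[HOCl] = 10^(pH − pKa) = 10^(7.11 − 7.42) = 0.4898; fraction as HOCl = 1/(1 + 0.4898) = 0.6712.
(b) Free chlorine required for 2.54 ppm HOCl: 2.54 / 0.6712 = 3.784 ppm.
(b) FC to add: 3.784 − 0.8 = 2.984 mg/L as Cl₂.
(b) Cl₂ equivalent: 2.984 mg/L × 1,810,000 L = 5401 g.
(b) Product at 90.5% available Cl: 5401 / 0.905 = 5968 g.

(a) 64.1 kg; (b) 5.97 kg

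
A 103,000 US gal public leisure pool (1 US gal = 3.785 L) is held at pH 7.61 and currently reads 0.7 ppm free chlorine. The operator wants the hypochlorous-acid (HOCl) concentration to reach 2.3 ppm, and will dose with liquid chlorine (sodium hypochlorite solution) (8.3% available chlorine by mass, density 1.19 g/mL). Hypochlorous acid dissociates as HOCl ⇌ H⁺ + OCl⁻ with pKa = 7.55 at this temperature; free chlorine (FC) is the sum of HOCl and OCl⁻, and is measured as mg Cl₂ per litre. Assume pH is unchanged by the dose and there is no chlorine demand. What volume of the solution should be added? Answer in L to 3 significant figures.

Volume: 103,000 US gal × 3.785 L/gal = 389,855 L.
[OCl⁻]/[HOCl] = 10^(pH − pKa) = 10^(7.61 − 7.55) = 1.148; fraction as HOCl = 1/(1 + 1.148) = 0.4655.
Free chlorine required for 2.3 ppm HOCl: 2.3 / 0.4655 = 4.941 ppm.
FC to add: 4.941 − 0.7 = 4.241 mg/L as Cl₂.
Cl₂ equivalent: 4.241 mg/L × 389,855 L = 1653 g.
Product at 8.3% available Cl: 1653 / 0.083 = 19,920 g.
Volume: 19,920 g ÷ 1.19 g/mL = 16,740 mL.

16.7 L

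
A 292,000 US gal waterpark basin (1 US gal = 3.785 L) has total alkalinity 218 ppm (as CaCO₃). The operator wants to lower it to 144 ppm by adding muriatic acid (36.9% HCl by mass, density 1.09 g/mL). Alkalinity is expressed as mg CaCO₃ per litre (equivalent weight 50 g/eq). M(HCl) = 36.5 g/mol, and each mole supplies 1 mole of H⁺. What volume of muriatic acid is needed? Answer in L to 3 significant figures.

148 L

Volume: 292,000 US gal × 3.785 L/gal = 1,105,220 L.
Alkalinity to neutralize: (218 − 144) = 74 mg/L as CaCO₃ × 1,105,220 L = 81,790 g as CaCO₃.
Equivalents of H⁺ required: 81,790 ÷ 50 g/eq = 1636 eq = 1636 mol HCl.
Mass of HCl: 1636 × 36.5 = 59,700 g.
Mass of 36.9% solution: 59,700 / 0.369 = 161,800 g.
Volume: 161,800 g ÷ 1.09 g/mL = 148,400 mL.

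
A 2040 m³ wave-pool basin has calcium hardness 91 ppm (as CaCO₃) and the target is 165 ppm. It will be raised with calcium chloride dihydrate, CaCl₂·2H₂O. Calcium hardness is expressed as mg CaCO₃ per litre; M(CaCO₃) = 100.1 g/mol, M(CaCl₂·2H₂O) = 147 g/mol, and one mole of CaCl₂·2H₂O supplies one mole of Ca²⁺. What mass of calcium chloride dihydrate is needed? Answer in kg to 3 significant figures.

222 kg

Volume: 2040 m³ = 2,040,000 L.
Hardness to add: (165 − 91) = 74 mg/L as CaCO₃ × 2,040,000 L = 151,000 g as CaCO₃.
Moles of Ca²⁺ (1 mol Ca²⁺ ≡ 1 mol CaCO₃): 151,000 / 100.1 g/mol = 1508 mol.
Mass of CaCl₂·2H₂O: 1508 × 147 = 221,700 g.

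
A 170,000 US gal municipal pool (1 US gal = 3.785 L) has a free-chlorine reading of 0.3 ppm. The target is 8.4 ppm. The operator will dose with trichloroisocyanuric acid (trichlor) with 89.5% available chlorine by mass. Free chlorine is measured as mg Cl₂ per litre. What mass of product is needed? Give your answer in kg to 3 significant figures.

5.82 kg

Volume: 170,000 US gal × 3.785 L/gal = 643,450 L.
Chlorine deficit: 8.4 − 0.3 = 8.1 ppm = 8.1 mg/L as Cl₂.
Cl₂ equivalent needed: 8.1 mg/L × 643,450 L = 5,212,000 mg = 5212 g.
Product at 89.5% available chlorine: 5212 / 0.895 = 5823 g.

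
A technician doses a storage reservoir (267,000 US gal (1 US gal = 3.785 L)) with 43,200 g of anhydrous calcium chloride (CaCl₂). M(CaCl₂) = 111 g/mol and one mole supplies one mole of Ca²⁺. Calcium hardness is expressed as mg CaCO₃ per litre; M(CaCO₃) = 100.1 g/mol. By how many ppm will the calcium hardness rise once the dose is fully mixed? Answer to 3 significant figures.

38.5 ppm

Volume: 267,000 US gal × 3.785 L/gal = 1,010,595 L.
Moles of Ca²⁺: 43,200 g ÷ 111 g/mol = 389.2 mol.
As CaCO₃: 389.2 mol × 100.1 g/mol = 38,960 g.
Rise: 38,960 g / 1,010,595 L × 1000 = 38.55 mg/L.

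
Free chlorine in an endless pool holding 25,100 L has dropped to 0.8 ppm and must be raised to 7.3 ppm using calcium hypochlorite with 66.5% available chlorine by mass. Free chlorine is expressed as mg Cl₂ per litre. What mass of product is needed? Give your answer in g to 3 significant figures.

Chlorine deficit: 7.3 − 0.8 = 6.5 ppm = 6.5 mg/L as Cl₂.
Cl₂ equivalent needed: 6.5 mg/L × 25,100 L = 163,200 mg = 163.2 g.
Product at 66.5% available chlorine: 163.2 / 0.665 = 245.3 g.

245 g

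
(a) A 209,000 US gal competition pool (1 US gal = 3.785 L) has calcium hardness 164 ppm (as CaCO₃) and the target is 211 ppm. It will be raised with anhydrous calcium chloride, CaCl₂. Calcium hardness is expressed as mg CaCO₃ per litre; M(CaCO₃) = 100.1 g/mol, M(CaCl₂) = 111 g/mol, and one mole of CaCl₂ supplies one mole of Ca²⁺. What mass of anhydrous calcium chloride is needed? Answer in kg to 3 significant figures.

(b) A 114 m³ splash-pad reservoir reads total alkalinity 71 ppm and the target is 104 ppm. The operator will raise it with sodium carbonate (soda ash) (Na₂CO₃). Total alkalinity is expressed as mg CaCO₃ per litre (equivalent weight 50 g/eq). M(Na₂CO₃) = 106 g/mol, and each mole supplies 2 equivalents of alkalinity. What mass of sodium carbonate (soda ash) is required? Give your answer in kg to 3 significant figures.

(a) 41.2 kg; (b) 3.99 kg

(a) Volume: 209,000 US gal × 3.785 L/gal = 791,065 L.
(a) Hardness to add: (211 − 164) = 47 mg/L as CaCO₃ × 791,065 L = 37,180 g as CaCO₃.
(a) Moles of Ca²⁺ (1 mol Ca²⁺ ≡ 1 mol CaCO₃): 37,180 / 100.1 g/mol = 371.4 mol.
(a) Mass of CaCl₂: 371.4 × 111 = 41,230 g.

(b) Volume: 114 m³ = 114,000 L.
(b) Alkalinity to add: (104 − 71) = 33 mg/L as CaCO₃ × 114,000 L = 3762 g as CaCO₃.
(b) Equivalents: 3762 g ÷ 50 g/eq = 75.24 eq.
(b) Each mole of Na₂CO₃ supplies 2 eq, so 75.24 / 2 = 37.62 mol.
(b) Mass: 37.62 mol × 106 g/mol = 3988 g.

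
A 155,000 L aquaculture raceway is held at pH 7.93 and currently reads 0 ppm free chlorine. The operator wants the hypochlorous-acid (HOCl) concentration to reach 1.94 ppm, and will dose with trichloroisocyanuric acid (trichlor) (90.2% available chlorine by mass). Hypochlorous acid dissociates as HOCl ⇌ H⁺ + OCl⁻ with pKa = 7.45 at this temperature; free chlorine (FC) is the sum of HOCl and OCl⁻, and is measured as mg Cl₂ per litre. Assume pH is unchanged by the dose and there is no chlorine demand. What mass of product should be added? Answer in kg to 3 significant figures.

[OCl⁻]/[HOCl] = 10^(pH − pKa) = 10^(7.93 − 7.45) = 3.02; fraction as HOCl = 1/(1 + 3.02) = 0.2488.
Free chlorine required for 1.94 ppm HOCl: 1.94 / 0.2488 = 7.799 ppm.
FC to add: 7.799 − 0 = 7.799 mg/L as Cl₂.
Cl₂ equivalent: 7.799 mg/L × 155,000 L = 1209 g.
Product at 90.2% available Cl: 1209 / 0.902 = 1340 g.

1.34 kg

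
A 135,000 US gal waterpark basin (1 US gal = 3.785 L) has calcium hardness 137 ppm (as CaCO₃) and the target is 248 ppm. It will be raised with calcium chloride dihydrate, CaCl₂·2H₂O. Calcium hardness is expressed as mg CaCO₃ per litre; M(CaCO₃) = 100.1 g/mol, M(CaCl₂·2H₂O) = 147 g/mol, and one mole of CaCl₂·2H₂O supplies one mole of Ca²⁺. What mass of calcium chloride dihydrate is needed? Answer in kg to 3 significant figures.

Volume: 135,000 US gal × 3.785 L/gal = 510,975 L.
Hardness to add: (248 − 137) = 111 mg/L as CaCO₃ × 510,975 L = 56,720 g as CaCO₃.
Moles of Ca²⁺ (1 mol Ca²⁺ ≡ 1 mol CaCO₃): 56,720 / 100.1 g/mol = 566.6 mol.
Mass of CaCl₂·2H₂O: 566.6 × 147 = 83,290 g.

83.3 kg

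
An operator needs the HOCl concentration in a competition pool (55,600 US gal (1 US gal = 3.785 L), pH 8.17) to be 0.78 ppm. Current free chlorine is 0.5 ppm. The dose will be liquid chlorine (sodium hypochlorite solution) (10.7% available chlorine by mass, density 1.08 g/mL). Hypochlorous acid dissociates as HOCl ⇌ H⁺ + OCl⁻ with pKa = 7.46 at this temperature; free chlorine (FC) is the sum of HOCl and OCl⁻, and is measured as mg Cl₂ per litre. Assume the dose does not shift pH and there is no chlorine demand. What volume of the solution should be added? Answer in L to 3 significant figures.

7.79 L

Volume: 55,600 US gal × 3.785 L/gal = 210,446 L.
[OCl⁻]/[HOCl] = 10^(pH − pKa) = 10^(8.17 − 7.46) = 5.129; fraction as HOCl = 1/(1 + 5.129) = 0.1632.
Free chlorine required for 0.78 ppm HOCl: 0.78 / 0.1632 = 4.78 ppm.
FC to add: 4.78 − 0.5 = 4.28 mg/L as Cl₂.
Cl₂ equivalent: 4.28 mg/L × 210,446 L = 900.8 g.
Product at 10.7% available Cl: 900.8 / 0.107 = 8418 g.
Volume: 8418 g ÷ 1.08 g/mL = 7795 mL.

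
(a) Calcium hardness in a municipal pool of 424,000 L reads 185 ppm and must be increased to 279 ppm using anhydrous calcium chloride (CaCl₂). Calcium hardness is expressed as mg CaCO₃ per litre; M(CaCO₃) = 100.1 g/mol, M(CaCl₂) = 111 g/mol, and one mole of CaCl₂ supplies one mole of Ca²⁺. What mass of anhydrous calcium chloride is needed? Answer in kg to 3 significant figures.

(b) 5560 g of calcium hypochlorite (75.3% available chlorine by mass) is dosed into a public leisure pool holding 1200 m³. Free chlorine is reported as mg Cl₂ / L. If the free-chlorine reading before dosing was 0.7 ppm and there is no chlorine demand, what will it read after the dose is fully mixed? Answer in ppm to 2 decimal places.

(a) 44.2 kg; (b) 4.19 ppm

(a) Hardness to add: (279 − 185) = 94 mg/L as CaCO₃ × 424,000 L = 39,860 g as CaCO₃.
(a) Moles of Ca²⁺ (1 mol Ca²⁺ ≡ 1 mol CaCO₃): 39,860 / 100.1 g/mol = 398.2 mol.
(a) Mass of CaCl₂: 398.2 × 111 = 44,200 g.

(b) Volume: 1200 m³ = 1,200,000 L.
(b) Available chlorine delivered: 5560 g × 0.753 = 4187 g as Cl₂.
(b) Concentration rise: 4187 g / 1,200,000 L = 3.489 mg/L = 3.49 ppm.
(b) Final FC: 0.7 + 3.49 = 4.19 ppm.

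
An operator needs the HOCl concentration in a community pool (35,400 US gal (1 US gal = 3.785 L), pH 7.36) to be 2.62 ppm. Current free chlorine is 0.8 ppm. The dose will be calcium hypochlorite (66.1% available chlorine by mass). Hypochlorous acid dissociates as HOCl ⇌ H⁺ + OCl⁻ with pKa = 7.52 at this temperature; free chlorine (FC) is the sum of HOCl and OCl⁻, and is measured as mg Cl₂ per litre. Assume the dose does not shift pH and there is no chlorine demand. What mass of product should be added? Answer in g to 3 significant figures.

736 g

Volume: 35,400 US gal × 3.785 L/gal = 133,989 L.
[OCl⁻]/[HOCl] = 10^(pH − pKa) = 10^(7.36 − 7.52) = 0.6918; fraction as HOCl = 1/(1 + 0.6918) = 0.5911.
Free chlorine required for 2.62 ppm HOCl: 2.62 / 0.5911 = 4.433 ppm.
FC to add: 4.433 − 0.8 = 3.633 mg/L as Cl₂.
Cl₂ equivalent: 3.633 mg/L × 133,989 L = 486.7 g.
Product at 66.1% available Cl: 486.7 / 0.661 = 736.4 g.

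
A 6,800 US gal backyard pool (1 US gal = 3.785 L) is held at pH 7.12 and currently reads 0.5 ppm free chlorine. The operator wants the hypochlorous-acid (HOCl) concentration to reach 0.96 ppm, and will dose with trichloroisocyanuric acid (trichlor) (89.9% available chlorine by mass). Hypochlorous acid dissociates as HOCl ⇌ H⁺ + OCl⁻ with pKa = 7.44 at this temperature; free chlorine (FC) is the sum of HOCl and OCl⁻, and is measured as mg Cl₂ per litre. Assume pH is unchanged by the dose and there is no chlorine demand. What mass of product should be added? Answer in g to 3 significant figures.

26.3 g

Volume: 6,800 US gal × 3.785 L/gal = 25,738 L.
[OCl⁻]/[HOCl] = 10^(pH − pKa) = 10^(7.12 − 7.44) = 0.4786; fraction as HOCl = 1/(1 + 0.4786) = 0.6763.
Free chlorine required for 0.96 ppm HOCl: 0.96 / 0.6763 = 1.419 ppm.
FC to add: 1.419 − 0.5 = 0.9195 mg/L as Cl₂.
Cl₂ equivalent: 0.9195 mg/L × 25,738 L = 23.67 g.
Product at 89.9% available Cl: 23.67 / 0.899 = 26.32 g.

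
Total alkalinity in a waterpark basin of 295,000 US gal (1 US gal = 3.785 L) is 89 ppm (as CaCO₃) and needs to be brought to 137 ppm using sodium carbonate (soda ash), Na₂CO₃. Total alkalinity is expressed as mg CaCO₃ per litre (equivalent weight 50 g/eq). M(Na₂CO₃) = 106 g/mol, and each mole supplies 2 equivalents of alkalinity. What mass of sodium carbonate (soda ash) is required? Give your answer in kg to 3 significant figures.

56.8 kg

Volume: 295,000 US gal × 3.785 L/gal = 1,116,575 L.
Alkalinity to add: (137 − 89) = 48 mg/L as CaCO₃ × 1,116,575 L = 53,600 g as CaCO₃.
Equivalents: 53,600 g ÷ 50 g/eq = 1072 eq.
Each mole of Na₂CO₃ supplies 2 eq, so 1072 / 2 = 536 mol.
Mass: 536 mol × 106 g/mol = 56,810 g.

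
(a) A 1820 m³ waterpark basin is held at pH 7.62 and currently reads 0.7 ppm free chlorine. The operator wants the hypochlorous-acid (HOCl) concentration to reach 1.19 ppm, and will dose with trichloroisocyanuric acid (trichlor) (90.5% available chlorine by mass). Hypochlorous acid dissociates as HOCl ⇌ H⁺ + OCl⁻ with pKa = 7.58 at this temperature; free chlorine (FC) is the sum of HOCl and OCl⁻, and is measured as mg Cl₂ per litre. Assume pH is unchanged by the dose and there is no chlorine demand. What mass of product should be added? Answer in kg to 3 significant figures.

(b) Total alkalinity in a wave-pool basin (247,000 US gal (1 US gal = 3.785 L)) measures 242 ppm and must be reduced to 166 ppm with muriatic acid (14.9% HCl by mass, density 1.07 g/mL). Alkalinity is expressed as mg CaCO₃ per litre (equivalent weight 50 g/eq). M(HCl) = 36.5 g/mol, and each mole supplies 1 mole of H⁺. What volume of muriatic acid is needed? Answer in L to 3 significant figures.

(a) 3.61 kg; (b) 325 L

(a) Volume: 1820 m³ = 1,820,000 L.
(a) [OCl⁻]/[HOCl] = 10^(pH − pKa) = 10^(7.62 − 7.58) = 1.096; fraction as HOCl = 1/(1 + 1.096) = 0.477.
(a) Free chlorine required for 1.19 ppm HOCl: 1.19 / 0.477 = 2.495 ppm.
(a) FC to add: 2.495 − 0.7 = 1.795 mg/L as Cl₂.
(a) Cl₂ equivalent: 1.795 mg/L × 1,820,000 L = 3267 g.
(a) Product at 90.5% available Cl: 3267 / 0.905 = 3609 g.

(b) Volume: 247,000 US gal × 3.785 L/gal = 934,895 L.
(b) Alkalinity to neutralize: (242 − 166) = 76 mg/L as CaCO₃ × 934,895 L = 71,050 g as CaCO₃.
(b) Equivalents of H⁺ required: 71,050 ÷ 50 g/eq = 1421 eq = 1421 mol HCl.
(b) Mass of HCl: 1421 × 36.5 = 51,870 g.
(b) Mass of 14.9% solution: 51,870 / 0.149 = 348,100 g.
(b) Volume: 348,100 g ÷ 1.07 g/mL = 325,300 mL.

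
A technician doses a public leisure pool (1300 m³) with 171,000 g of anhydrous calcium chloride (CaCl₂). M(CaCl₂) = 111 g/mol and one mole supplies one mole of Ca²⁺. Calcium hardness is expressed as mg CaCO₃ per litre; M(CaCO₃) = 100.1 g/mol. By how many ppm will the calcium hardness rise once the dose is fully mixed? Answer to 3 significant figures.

Volume: 1300 m³ = 1,300,000 L.
Moles of Ca²⁺: 171,000 g ÷ 111 g/mol = 1541 mol.
As CaCO₃: 1541 mol × 100.1 g/mol = 154,200 g.
Rise: 154,200 g / 1,300,000 L × 1000 = 118.6 mg/L.

119 ppm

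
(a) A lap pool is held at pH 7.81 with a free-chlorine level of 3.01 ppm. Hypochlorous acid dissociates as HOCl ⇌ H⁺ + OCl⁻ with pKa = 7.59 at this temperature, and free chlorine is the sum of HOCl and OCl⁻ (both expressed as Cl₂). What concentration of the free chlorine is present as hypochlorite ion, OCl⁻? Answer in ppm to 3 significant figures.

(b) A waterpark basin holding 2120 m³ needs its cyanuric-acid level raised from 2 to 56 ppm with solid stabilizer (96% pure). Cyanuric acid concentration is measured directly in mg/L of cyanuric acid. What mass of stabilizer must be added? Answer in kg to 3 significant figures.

(a) 1.88 ppm; (b) 119 kg

(a) [OCl⁻]/[HOCl] = 10^(pH − pKa) = 10^(7.81 − 7.59) = 10^0.22 = 1.66.
(a) Fraction as HOCl = 1 / (1 + 1.66) = 0.376.
(a) OCl⁻ = (1 − 0.376) × 3.01 ppm = 1.878 ppm.

(b) Volume: 2120 m³ = 2,120,000 L.
(b) CYA to add: (56 − 2) = 54 mg/L × 2,120,000 L = 114,500 g cyanuric acid.
(b) At 96% purity: 114,500 / 0.96 = 119,200 g product.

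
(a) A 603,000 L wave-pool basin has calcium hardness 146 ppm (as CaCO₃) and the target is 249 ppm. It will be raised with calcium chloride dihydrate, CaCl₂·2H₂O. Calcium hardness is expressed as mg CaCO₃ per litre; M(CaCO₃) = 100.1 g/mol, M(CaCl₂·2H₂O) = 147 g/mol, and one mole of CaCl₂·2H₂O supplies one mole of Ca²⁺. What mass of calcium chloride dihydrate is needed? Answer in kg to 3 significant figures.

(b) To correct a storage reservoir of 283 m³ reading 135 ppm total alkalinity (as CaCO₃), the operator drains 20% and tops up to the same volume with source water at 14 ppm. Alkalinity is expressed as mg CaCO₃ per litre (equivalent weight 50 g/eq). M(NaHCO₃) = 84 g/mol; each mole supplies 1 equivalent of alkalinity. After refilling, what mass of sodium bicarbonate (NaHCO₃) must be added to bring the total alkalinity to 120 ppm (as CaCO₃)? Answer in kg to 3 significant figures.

(a) Hardness to add: (249 − 146) = 103 mg/L as CaCO₃ × 603,000 L = 62,110 g as CaCO₃.
(a) Moles of Ca²⁺ (1 mol Ca²⁺ ≡ 1 mol CaCO₃): 62,110 / 100.1 g/mol = 620.5 mol.
(a) Mass of CaCl₂·2H₂O: 620.5 × 147 = 91,210 g.

(b) Volume: 283 m³ = 283,000 L.
(b) After draining 20% and refilling: 135 × 0.80 + 14 × 0.20 = 110.8 ppm.
(b) Deficit to target: 120 − 110.8 = 9.2 mg/L.
(b) As CaCO₃: 9.2 mg/L × 283,000 L = 2604 g; ÷ 50 g/eq ÷ 1 = 52.07 mol NaHCO₃.
(b) Mass: 52.07 × 84 = 4374 g.

(a) 91.2 kg; (b) 4.37 kg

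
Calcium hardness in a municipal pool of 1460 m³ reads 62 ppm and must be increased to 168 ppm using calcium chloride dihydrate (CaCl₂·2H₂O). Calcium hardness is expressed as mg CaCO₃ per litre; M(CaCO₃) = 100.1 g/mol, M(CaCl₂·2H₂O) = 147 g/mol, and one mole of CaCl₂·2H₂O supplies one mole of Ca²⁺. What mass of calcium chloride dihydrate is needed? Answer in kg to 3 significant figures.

227 kg

Volume: 1460 m³ = 1,460,000 L.
Hardness to add: (168 − 62) = 106 mg/L as CaCO₃ × 1,460,000 L = 154,800 g as CaCO₃.
Moles of Ca²⁺ (1 mol Ca²⁺ ≡ 1 mol CaCO₃): 154,800 / 100.1 g/mol = 1546 mol.
Mass of CaCl₂·2H₂O: 1546 × 147 = 227,300 g.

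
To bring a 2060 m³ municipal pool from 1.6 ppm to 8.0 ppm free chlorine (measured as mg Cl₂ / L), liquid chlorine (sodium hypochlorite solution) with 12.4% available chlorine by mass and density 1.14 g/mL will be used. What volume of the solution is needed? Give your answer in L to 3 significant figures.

93.3 L

Volume: 2060 m³ = 2,060,000 L.
Chlorine deficit: 8.0 − 1.6 = 6.4 ppm = 6.4 mg/L as Cl₂.
Cl₂ equivalent needed: 6.4 mg/L × 2,060,000 L = 13,180,000 mg = 13,180 g.
Product at 12.4% available chlorine: 13,180 / 0.124 = 106,300 g.
Volume at density 1.14 g/mL: 106,300 g ÷ 1.14 g/mL = 93,270 mL.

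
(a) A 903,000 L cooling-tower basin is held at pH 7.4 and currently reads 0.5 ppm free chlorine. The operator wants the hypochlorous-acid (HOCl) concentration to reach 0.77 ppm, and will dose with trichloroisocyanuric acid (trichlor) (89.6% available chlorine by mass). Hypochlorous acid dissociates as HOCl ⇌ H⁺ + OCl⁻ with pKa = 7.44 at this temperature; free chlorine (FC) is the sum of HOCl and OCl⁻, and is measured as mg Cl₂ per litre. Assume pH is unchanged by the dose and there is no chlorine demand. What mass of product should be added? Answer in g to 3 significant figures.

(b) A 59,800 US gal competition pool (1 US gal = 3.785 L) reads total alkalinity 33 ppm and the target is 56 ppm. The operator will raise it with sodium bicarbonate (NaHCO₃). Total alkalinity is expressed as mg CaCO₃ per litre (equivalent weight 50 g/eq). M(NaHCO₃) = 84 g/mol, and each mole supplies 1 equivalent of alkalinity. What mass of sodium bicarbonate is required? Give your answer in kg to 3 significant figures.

(a) [OCl⁻]/[HOCl] = 10^(pH − pKa) = 10^(7.4 − 7.44) = 0.912; fraction as HOCl = 1/(1 + 0.912) = 0.523.
(a) Free chlorine required for 0.77 ppm HOCl: 0.77 / 0.523 = 1.472 ppm.
(a) FC to add: 1.472 − 0.5 = 0.9722 mg/L as Cl₂.
(a) Cl₂ equivalent: 0.9722 mg/L × 903,000 L = 877.9 g.
(a) Product at 89.6% available Cl: 877.9 / 0.896 = 979.8 g.

(b) Volume: 59,800 US gal × 3.785 L/gal = 226,343 L.
(b) Alkalinity to add: (56 − 33) = 23 mg/L as CaCO₃ × 226,343 L = 5206 g as CaCO₃.
(b) Equivalents: 5206 g ÷ 50 g/eq = 104.1 eq.
(b) NaHCO₃ supplies 1 eq per mole → 104.1 mol.
(b) Mass: 104.1 mol × 84 g/mol = 8746 g.

(a) 980 g; (b) 8.75 kg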